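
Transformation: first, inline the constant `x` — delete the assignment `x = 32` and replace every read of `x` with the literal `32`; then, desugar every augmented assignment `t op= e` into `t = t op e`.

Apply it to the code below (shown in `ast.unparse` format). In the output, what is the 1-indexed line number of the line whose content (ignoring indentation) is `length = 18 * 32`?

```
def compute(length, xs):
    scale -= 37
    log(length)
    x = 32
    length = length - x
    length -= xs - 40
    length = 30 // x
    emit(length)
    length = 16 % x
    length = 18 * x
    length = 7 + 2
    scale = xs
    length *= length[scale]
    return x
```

9

Transformed code:
def compute(length, xs):
    scale = scale - 37
    log(length)
    length = length - 32
    length = length - (xs - 40)
    length = 30 // 32
    emit(length)
    length = 16 % 32
    length = 18 * 32
    length = 7 + 2
    scale = xs
    length = length * length[scale]
    return 32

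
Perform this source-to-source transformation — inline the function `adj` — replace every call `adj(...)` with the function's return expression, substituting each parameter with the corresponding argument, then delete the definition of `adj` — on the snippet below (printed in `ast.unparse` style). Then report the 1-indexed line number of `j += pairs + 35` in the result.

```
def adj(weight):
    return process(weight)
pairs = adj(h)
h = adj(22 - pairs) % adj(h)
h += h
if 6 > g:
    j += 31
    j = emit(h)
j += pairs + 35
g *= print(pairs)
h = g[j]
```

Transformed code:
pairs = process(h)
h = process(22 - pairs) % process(h)
h += h
if 6 > g:
    j += 31
    j = emit(h)
j += pairs + 35
g *= print(pairs)
h = g[j]

7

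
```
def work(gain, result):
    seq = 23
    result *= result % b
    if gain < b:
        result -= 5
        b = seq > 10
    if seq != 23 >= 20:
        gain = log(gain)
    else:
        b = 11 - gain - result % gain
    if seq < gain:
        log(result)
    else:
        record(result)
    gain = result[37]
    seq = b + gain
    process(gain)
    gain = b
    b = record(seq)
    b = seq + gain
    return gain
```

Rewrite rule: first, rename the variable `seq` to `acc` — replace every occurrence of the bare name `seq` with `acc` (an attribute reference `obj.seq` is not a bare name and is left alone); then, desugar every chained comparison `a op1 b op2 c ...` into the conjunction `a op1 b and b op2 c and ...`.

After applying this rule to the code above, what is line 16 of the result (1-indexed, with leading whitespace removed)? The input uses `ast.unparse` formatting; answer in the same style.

acc = b + gain

Transformed code:
def work(gain, result):
    acc = 23
    result *= result % b
    if gain < b:
        result -= 5
        b = acc > 10
    if acc != 23 and 23 >= 20:
        gain = log(gain)
    else:
        b = 11 - gain - result % gain
    if acc < gain:
        log(result)
    else:
        record(result)
    gain = result[37]
    acc = b + gain
    process(gain)
    gain = b
    b = record(acc)
    b = acc + gain
    return gain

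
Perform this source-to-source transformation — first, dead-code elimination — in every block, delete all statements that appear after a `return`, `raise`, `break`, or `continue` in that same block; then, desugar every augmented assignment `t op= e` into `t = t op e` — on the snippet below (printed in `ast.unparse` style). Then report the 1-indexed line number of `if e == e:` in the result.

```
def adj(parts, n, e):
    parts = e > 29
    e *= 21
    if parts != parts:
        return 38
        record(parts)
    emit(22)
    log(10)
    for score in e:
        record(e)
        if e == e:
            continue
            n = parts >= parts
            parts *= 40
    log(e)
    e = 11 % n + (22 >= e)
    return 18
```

Transformed code:
def adj(parts, n, e):
    parts = e > 29
    e = e * 21
    if parts != parts:
        return 38
    emit(22)
    log(10)
    for score in e:
        record(e)
        if e == e:
            continue
    log(e)
    e = 11 % n + (22 >= e)
    return 18

10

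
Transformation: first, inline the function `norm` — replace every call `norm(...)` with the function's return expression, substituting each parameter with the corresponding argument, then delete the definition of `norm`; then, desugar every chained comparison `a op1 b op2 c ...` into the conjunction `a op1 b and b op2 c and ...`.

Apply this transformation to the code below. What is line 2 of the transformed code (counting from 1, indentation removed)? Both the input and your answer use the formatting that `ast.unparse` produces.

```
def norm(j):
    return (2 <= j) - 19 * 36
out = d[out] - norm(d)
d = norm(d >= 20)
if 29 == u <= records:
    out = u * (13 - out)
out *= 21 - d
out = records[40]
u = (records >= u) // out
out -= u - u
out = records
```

Transformed code:
out = d[out] - ((2 <= d) - 19 * 36)
d = (2 <= (d >= 20)) - 19 * 36
if 29 == u and u <= records:
    out = u * (13 - out)
out *= 21 - d
out = records[40]
u = (records >= u) // out
out -= u - u
out = records

d = (2 <= (d >= 20)) - 19 * 36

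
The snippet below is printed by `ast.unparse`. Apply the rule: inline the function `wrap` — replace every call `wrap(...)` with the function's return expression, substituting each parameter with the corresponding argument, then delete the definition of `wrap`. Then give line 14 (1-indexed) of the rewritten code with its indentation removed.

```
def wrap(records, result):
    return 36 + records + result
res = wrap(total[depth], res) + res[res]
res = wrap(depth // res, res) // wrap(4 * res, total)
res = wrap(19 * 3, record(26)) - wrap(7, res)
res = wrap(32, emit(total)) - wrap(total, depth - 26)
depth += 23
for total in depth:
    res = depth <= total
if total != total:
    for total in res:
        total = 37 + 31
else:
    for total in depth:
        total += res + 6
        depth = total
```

depth = total

Transformed code:
res = 36 + total[depth] + res + res[res]
res = (36 + depth // res + res) // (36 + 4 * res + total)
res = 36 + 19 * 3 + record(26) - (36 + 7 + res)
res = 36 + 32 + emit(total) - (36 + total + (depth - 26))
depth += 23
for total in depth:
    res = depth <= total
if total != total:
    for total in res:
        total = 37 + 31
else:
    for total in depth:
        total += res + 6
        depth = total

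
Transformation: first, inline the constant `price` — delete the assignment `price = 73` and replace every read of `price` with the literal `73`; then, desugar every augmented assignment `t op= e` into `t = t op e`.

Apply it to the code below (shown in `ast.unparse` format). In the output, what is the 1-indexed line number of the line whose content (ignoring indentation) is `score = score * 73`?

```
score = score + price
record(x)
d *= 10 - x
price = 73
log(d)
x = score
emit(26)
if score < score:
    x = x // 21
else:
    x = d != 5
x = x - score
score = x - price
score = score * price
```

Transformed code:
score = score + 73
record(x)
d = d * (10 - x)
log(d)
x = score
emit(26)
if score < score:
    x = x // 21
else:
    x = d != 5
x = x - score
score = x - 73
score = score * 73

13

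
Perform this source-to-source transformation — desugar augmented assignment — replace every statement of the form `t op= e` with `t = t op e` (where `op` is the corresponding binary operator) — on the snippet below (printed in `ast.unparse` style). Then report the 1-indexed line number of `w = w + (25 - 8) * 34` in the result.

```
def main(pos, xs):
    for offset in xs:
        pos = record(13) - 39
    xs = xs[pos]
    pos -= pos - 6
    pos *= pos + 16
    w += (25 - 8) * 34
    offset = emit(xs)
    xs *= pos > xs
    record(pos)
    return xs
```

7

Transformed code:
def main(pos, xs):
    for offset in xs:
        pos = record(13) - 39
    xs = xs[pos]
    pos = pos - (pos - 6)
    pos = pos * (pos + 16)
    w = w + (25 - 8) * 34
    offset = emit(xs)
    xs = xs * (pos > xs)
    record(pos)
    return xs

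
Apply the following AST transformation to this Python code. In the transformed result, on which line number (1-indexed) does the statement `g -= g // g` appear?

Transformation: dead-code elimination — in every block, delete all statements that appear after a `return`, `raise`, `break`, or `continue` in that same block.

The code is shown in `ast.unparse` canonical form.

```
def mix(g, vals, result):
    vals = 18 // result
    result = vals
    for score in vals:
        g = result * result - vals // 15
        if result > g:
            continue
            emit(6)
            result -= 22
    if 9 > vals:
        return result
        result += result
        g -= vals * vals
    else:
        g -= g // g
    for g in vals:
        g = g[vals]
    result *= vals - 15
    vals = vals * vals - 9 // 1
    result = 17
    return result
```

11

Transformed code:
def mix(g, vals, result):
    vals = 18 // result
    result = vals
    for score in vals:
        g = result * result - vals // 15
        if result > g:
            continue
    if 9 > vals:
        return result
    else:
        g -= g // g
    for g in vals:
        g = g[vals]
    result *= vals - 15
    vals = vals * vals - 9 // 1
    result = 17
    return result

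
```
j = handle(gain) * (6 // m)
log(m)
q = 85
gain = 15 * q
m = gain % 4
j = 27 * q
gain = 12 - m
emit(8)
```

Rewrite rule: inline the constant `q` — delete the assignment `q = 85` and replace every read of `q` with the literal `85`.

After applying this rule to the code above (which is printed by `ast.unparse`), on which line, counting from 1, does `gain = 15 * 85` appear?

Transformed code:
j = handle(gain) * (6 // m)
log(m)
gain = 15 * 85
m = gain % 4
j = 27 * 85
gain = 12 - m
emit(8)

3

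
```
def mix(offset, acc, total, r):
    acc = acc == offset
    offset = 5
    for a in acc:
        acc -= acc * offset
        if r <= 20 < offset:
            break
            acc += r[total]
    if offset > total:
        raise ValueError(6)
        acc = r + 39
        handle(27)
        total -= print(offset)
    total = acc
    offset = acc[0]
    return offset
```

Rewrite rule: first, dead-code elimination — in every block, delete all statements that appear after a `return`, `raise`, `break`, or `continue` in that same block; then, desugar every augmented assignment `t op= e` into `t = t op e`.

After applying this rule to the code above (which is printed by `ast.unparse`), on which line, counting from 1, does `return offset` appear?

12

Transformed code:
def mix(offset, acc, total, r):
    acc = acc == offset
    offset = 5
    for a in acc:
        acc = acc - acc * offset
        if r <= 20 < offset:
            break
    if offset > total:
        raise ValueError(6)
    total = acc
    offset = acc[0]
    return offset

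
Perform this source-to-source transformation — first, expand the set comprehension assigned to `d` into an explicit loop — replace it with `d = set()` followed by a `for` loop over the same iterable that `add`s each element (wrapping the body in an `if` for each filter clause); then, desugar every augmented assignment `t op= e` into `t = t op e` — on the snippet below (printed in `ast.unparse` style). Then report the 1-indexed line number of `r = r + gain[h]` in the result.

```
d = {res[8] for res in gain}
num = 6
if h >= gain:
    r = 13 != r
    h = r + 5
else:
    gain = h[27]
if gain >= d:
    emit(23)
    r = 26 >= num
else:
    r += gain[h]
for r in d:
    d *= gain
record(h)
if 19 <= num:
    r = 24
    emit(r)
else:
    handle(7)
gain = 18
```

14

Transformed code:
d = set()
for res in gain:
    d.add(res[8])
num = 6
if h >= gain:
    r = 13 != r
    h = r + 5
else:
    gain = h[27]
if gain >= d:
    emit(23)
    r = 26 >= num
else:
    r = r + gain[h]
for r in d:
    d = d * gain
record(h)
if 19 <= num:
    r = 24
    emit(r)
else:
    handle(7)
gain = 18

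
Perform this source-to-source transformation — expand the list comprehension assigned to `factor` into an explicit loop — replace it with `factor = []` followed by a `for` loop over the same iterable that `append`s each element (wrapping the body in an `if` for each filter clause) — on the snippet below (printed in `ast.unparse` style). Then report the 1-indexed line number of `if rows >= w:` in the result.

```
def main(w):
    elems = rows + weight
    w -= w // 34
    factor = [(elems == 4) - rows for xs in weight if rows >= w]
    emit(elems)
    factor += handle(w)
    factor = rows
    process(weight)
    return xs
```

6

Transformed code:
def main(w):
    elems = rows + weight
    w -= w // 34
    factor = []
    for xs in weight:
        if rows >= w:
            factor.append((elems == 4) - rows)
    emit(elems)
    factor += handle(w)
    factor = rows
    process(weight)
    return xs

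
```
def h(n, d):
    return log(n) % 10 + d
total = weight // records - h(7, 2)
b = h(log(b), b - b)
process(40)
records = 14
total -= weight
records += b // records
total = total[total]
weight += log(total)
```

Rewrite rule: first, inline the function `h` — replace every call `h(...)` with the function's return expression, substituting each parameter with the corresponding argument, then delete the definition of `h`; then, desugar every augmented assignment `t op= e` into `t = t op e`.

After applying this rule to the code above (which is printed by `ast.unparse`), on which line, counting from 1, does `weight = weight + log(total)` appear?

8

Transformed code:
total = weight // records - (log(7) % 10 + 2)
b = log(log(b)) % 10 + (b - b)
process(40)
records = 14
total = total - weight
records = records + b // records
total = total[total]
weight = weight + log(total)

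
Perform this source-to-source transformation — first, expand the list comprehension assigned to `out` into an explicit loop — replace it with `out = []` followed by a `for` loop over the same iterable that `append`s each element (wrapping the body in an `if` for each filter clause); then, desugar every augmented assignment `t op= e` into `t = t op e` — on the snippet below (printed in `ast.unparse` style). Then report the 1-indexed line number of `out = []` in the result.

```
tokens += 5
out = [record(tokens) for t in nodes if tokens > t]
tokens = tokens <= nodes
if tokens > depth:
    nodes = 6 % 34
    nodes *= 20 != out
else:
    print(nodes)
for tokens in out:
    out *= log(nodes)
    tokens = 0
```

2

Transformed code:
tokens = tokens + 5
out = []
for t in nodes:
    if tokens > t:
        out.append(record(tokens))
tokens = tokens <= nodes
if tokens > depth:
    nodes = 6 % 34
    nodes = nodes * (20 != out)
else:
    print(nodes)
for tokens in out:
    out = out * log(nodes)
    tokens = 0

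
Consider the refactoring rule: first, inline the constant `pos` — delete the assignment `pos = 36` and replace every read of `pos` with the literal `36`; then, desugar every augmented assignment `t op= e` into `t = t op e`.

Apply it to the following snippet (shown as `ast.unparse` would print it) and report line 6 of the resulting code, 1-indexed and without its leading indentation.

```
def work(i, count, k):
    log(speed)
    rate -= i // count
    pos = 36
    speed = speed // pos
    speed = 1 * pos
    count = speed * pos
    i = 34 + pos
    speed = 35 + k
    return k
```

Transformed code:
def work(i, count, k):
    log(speed)
    rate = rate - i // count
    speed = speed // 36
    speed = 1 * 36
    count = speed * 36
    i = 34 + 36
    speed = 35 + k
    return k

count = speed * 36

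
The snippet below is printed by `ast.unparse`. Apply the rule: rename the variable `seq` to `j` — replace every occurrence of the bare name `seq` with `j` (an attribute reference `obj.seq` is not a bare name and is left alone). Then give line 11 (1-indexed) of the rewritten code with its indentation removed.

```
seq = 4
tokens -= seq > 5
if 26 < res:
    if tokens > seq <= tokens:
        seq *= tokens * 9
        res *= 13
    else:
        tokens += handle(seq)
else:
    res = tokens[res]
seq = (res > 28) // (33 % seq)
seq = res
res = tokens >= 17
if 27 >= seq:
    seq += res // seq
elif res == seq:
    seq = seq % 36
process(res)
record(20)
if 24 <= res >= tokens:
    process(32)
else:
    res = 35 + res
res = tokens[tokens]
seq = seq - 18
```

Transformed code:
j = 4
tokens -= j > 5
if 26 < res:
    if tokens > j <= tokens:
        j *= tokens * 9
        res *= 13
    else:
        tokens += handle(j)
else:
    res = tokens[res]
j = (res > 28) // (33 % j)
j = res
res = tokens >= 17
if 27 >= j:
    j += res // j
elif res == j:
    j = j % 36
process(res)
record(20)
if 24 <= res >= tokens:
    process(32)
else:
    res = 35 + res
res = tokens[tokens]
j = j - 18

j = (res > 28) // (33 % j)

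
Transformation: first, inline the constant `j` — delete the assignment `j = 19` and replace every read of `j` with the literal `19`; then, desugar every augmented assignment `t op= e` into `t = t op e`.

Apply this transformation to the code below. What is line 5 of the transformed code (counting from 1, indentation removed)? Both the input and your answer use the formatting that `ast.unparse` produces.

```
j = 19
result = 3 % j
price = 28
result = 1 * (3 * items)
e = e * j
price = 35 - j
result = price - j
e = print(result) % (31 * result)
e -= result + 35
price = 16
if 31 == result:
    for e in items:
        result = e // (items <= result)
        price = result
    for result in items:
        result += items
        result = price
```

price = 35 - 19

Transformed code:
result = 3 % 19
price = 28
result = 1 * (3 * items)
e = e * 19
price = 35 - 19
result = price - 19
e = print(result) % (31 * result)
e = e - (result + 35)
price = 16
if 31 == result:
    for e in items:
        result = e // (items <= result)
        price = result
    for result in items:
        result = result + items
        result = price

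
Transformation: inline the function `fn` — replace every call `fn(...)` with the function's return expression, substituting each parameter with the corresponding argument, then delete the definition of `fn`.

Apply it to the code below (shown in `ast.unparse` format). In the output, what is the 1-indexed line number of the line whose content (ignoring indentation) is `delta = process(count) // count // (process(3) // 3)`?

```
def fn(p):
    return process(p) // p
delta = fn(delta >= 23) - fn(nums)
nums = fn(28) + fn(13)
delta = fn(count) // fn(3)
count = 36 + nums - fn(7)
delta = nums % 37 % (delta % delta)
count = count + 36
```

3

Transformed code:
delta = process(delta >= 23) // (delta >= 23) - process(nums) // nums
nums = process(28) // 28 + process(13) // 13
delta = process(count) // count // (process(3) // 3)
count = 36 + nums - process(7) // 7
delta = nums % 37 % (delta % delta)
count = count + 36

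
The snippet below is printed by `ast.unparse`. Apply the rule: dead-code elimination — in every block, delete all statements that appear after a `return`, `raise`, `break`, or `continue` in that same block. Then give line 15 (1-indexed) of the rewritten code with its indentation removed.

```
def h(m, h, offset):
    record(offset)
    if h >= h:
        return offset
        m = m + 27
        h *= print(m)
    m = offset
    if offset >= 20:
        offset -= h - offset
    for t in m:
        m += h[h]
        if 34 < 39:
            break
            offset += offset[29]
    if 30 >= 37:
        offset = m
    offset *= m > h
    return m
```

return m

Transformed code:
def h(m, h, offset):
    record(offset)
    if h >= h:
        return offset
    m = offset
    if offset >= 20:
        offset -= h - offset
    for t in m:
        m += h[h]
        if 34 < 39:
            break
    if 30 >= 37:
        offset = m
    offset *= m > h
    return m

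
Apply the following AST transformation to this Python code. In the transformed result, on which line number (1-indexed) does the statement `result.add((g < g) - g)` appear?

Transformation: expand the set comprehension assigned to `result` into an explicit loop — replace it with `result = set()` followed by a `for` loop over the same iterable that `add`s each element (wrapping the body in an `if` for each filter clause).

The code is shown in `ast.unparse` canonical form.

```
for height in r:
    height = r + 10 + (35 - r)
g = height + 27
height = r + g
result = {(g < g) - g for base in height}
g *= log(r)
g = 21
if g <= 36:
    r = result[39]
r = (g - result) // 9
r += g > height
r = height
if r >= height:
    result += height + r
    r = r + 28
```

Transformed code:
for height in r:
    height = r + 10 + (35 - r)
g = height + 27
height = r + g
result = set()
for base in height:
    result.add((g < g) - g)
g *= log(r)
g = 21
if g <= 36:
    r = result[39]
r = (g - result) // 9
r += g > height
r = height
if r >= height:
    result += height + r
    r = r + 28

7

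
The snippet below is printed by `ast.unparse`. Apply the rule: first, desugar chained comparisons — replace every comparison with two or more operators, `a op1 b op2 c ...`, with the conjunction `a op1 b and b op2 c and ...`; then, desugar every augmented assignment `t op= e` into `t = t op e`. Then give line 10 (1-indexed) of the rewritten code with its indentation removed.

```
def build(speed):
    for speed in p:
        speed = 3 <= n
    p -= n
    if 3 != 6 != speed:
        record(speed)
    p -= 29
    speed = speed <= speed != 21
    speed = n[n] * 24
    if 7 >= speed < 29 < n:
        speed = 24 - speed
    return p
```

Transformed code:
def build(speed):
    for speed in p:
        speed = 3 <= n
    p = p - n
    if 3 != 6 and 6 != speed:
        record(speed)
    p = p - 29
    speed = speed <= speed and speed != 21
    speed = n[n] * 24
    if 7 >= speed and speed < 29 and (29 < n):
        speed = 24 - speed
    return p

if 7 >= speed and speed < 29 and (29 < n):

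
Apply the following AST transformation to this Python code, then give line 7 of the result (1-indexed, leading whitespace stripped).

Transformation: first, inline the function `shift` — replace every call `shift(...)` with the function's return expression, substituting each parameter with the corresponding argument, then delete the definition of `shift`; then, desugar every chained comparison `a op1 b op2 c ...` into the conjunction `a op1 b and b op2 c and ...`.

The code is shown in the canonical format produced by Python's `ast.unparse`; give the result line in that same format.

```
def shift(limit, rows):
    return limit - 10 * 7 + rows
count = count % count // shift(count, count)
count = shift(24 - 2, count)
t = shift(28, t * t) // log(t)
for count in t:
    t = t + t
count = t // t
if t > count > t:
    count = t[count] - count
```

if t > count and count > t:

Transformed code:
count = count % count // (count - 10 * 7 + count)
count = 24 - 2 - 10 * 7 + count
t = (28 - 10 * 7 + t * t) // log(t)
for count in t:
    t = t + t
count = t // t
if t > count and count > t:
    count = t[count] - count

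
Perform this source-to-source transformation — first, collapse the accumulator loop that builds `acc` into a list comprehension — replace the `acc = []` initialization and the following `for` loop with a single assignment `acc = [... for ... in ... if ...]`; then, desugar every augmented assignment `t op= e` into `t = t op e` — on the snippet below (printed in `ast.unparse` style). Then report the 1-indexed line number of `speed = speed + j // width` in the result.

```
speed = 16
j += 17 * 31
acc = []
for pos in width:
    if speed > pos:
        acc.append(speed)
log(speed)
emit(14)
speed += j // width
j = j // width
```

Transformed code:
speed = 16
j = j + 17 * 31
acc = [speed for pos in width if speed > pos]
log(speed)
emit(14)
speed = speed + j // width
j = j // width

6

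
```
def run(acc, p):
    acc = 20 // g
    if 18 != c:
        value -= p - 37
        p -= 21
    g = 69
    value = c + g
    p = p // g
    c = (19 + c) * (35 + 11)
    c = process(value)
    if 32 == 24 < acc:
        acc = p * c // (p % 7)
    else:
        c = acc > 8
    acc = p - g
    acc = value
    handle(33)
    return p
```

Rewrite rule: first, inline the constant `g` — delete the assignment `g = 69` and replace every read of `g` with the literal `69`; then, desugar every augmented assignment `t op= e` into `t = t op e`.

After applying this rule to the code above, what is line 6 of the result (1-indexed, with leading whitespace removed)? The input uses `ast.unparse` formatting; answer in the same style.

Transformed code:
def run(acc, p):
    acc = 20 // 69
    if 18 != c:
        value = value - (p - 37)
        p = p - 21
    value = c + 69
    p = p // 69
    c = (19 + c) * (35 + 11)
    c = process(value)
    if 32 == 24 < acc:
        acc = p * c // (p % 7)
    else:
        c = acc > 8
    acc = p - 69
    acc = value
    handle(33)
    return p

value = c + 69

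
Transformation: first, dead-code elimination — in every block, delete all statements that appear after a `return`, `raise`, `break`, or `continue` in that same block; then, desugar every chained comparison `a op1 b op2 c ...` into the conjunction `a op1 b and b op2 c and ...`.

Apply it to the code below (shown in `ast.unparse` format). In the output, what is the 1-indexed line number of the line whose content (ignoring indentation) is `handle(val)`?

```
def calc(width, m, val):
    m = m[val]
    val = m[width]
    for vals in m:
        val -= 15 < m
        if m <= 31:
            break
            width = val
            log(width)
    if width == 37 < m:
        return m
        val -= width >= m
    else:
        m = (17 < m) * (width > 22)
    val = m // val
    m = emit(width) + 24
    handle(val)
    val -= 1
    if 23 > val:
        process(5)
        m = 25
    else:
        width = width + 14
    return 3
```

Transformed code:
def calc(width, m, val):
    m = m[val]
    val = m[width]
    for vals in m:
        val -= 15 < m
        if m <= 31:
            break
    if width == 37 and 37 < m:
        return m
    else:
        m = (17 < m) * (width > 22)
    val = m // val
    m = emit(width) + 24
    handle(val)
    val -= 1
    if 23 > val:
        process(5)
        m = 25
    else:
        width = width + 14
    return 3

14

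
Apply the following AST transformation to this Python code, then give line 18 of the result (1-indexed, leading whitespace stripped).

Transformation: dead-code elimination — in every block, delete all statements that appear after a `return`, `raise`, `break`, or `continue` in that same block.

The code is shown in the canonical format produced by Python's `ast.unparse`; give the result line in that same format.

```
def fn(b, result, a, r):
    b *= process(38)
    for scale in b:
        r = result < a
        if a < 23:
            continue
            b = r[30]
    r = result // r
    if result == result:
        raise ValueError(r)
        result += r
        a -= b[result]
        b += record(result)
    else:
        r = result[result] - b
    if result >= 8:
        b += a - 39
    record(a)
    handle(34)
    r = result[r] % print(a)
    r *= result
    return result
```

return result

Transformed code:
def fn(b, result, a, r):
    b *= process(38)
    for scale in b:
        r = result < a
        if a < 23:
            continue
    r = result // r
    if result == result:
        raise ValueError(r)
    else:
        r = result[result] - b
    if result >= 8:
        b += a - 39
    record(a)
    handle(34)
    r = result[r] % print(a)
    r *= result
    return result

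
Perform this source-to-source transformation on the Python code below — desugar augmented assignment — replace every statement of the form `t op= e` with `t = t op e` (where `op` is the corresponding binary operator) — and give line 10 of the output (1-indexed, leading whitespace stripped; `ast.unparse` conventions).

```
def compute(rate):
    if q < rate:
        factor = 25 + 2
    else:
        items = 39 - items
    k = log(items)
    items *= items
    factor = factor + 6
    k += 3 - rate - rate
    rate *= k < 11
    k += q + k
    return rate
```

Transformed code:
def compute(rate):
    if q < rate:
        factor = 25 + 2
    else:
        items = 39 - items
    k = log(items)
    items = items * items
    factor = factor + 6
    k = k + (3 - rate - rate)
    rate = rate * (k < 11)
    k = k + (q + k)
    return rate

rate = rate * (k < 11)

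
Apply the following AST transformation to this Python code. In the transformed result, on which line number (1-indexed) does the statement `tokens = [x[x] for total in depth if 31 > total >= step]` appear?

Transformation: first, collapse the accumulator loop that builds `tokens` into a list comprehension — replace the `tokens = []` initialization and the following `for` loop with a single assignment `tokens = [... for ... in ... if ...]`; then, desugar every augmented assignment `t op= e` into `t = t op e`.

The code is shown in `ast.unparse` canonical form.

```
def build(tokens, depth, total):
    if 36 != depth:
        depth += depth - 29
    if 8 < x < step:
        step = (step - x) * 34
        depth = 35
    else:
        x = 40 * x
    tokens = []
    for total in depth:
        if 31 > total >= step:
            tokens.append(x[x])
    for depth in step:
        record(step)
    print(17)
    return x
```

9

Transformed code:
def build(tokens, depth, total):
    if 36 != depth:
        depth = depth + (depth - 29)
    if 8 < x < step:
        step = (step - x) * 34
        depth = 35
    else:
        x = 40 * x
    tokens = [x[x] for total in depth if 31 > total >= step]
    for depth in step:
        record(step)
    print(17)
    return x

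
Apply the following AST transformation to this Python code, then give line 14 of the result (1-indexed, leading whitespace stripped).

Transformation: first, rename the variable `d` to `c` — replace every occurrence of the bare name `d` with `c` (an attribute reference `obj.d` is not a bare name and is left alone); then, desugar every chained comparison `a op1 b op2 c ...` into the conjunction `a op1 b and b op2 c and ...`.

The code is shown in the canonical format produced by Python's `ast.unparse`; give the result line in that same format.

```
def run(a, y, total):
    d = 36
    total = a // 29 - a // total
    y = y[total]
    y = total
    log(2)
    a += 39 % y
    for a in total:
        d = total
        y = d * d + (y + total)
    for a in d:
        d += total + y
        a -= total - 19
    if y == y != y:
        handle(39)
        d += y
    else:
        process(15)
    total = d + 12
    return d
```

if y == y and y != y:

Transformed code:
def run(a, y, total):
    c = 36
    total = a // 29 - a // total
    y = y[total]
    y = total
    log(2)
    a += 39 % y
    for a in total:
        c = total
        y = c * c + (y + total)
    for a in c:
        c += total + y
        a -= total - 19
    if y == y and y != y:
        handle(39)
        c += y
    else:
        process(15)
    total = c + 12
    return c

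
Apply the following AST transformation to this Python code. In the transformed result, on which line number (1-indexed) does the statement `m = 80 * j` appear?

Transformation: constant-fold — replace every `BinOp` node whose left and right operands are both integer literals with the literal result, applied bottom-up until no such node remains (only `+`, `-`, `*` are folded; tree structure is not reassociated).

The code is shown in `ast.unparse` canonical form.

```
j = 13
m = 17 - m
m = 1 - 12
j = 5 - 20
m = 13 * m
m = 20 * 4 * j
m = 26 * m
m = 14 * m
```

Transformed code:
j = 13
m = 17 - m
m = -11
j = -15
m = 13 * m
m = 80 * j
m = 26 * m
m = 14 * m

6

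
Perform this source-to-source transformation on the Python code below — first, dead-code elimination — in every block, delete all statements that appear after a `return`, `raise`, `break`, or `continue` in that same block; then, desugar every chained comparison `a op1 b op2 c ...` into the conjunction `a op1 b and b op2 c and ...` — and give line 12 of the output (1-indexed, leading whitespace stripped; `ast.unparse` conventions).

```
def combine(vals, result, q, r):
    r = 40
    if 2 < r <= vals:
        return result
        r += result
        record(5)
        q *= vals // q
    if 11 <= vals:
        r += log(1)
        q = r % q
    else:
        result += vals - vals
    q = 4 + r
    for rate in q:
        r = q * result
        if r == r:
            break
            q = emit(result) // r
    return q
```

r = q * result

Transformed code:
def combine(vals, result, q, r):
    r = 40
    if 2 < r and r <= vals:
        return result
    if 11 <= vals:
        r += log(1)
        q = r % q
    else:
        result += vals - vals
    q = 4 + r
    for rate in q:
        r = q * result
        if r == r:
            break
    return q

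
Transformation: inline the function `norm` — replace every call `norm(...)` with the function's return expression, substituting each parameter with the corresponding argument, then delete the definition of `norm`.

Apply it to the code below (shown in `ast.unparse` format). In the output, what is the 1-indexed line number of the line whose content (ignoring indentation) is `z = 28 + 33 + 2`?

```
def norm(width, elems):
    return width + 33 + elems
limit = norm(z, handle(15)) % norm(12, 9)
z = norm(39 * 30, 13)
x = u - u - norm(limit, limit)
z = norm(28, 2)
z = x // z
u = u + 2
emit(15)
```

Transformed code:
limit = (z + 33 + handle(15)) % (12 + 33 + 9)
z = 39 * 30 + 33 + 13
x = u - u - (limit + 33 + limit)
z = 28 + 33 + 2
z = x // z
u = u + 2
emit(15)

4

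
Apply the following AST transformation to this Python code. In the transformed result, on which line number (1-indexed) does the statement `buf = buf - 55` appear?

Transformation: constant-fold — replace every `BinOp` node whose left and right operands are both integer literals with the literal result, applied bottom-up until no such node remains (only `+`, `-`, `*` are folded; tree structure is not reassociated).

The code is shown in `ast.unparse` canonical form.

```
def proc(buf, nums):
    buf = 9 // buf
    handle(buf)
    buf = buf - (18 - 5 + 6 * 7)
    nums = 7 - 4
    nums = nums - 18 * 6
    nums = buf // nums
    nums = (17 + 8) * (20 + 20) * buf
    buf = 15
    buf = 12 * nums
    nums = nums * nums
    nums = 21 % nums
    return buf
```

Transformed code:
def proc(buf, nums):
    buf = 9 // buf
    handle(buf)
    buf = buf - 55
    nums = 3
    nums = nums - 108
    nums = buf // nums
    nums = 1000 * buf
    buf = 15
    buf = 12 * nums
    nums = nums * nums
    nums = 21 % nums
    return buf

4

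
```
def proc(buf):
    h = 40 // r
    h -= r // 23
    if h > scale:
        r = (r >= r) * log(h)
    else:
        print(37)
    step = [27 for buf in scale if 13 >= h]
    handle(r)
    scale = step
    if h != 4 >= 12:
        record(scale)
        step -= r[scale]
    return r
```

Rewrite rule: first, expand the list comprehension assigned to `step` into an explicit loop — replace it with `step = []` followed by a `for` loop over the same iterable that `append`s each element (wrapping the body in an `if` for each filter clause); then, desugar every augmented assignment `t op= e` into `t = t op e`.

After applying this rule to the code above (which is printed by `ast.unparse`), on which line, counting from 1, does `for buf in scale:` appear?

Transformed code:
def proc(buf):
    h = 40 // r
    h = h - r // 23
    if h > scale:
        r = (r >= r) * log(h)
    else:
        print(37)
    step = []
    for buf in scale:
        if 13 >= h:
            step.append(27)
    handle(r)
    scale = step
    if h != 4 >= 12:
        record(scale)
        step = step - r[scale]
    return r

9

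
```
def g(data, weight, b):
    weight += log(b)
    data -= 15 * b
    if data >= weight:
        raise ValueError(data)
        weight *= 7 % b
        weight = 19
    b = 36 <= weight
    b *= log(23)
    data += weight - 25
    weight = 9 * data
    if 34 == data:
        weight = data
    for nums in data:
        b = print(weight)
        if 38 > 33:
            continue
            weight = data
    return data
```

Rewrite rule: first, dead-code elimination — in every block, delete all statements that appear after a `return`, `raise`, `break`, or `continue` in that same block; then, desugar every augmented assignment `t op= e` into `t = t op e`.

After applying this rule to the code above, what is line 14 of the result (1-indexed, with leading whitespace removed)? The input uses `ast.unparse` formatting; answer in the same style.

Transformed code:
def g(data, weight, b):
    weight = weight + log(b)
    data = data - 15 * b
    if data >= weight:
        raise ValueError(data)
    b = 36 <= weight
    b = b * log(23)
    data = data + (weight - 25)
    weight = 9 * data
    if 34 == data:
        weight = data
    for nums in data:
        b = print(weight)
        if 38 > 33:
            continue
    return data

if 38 > 33:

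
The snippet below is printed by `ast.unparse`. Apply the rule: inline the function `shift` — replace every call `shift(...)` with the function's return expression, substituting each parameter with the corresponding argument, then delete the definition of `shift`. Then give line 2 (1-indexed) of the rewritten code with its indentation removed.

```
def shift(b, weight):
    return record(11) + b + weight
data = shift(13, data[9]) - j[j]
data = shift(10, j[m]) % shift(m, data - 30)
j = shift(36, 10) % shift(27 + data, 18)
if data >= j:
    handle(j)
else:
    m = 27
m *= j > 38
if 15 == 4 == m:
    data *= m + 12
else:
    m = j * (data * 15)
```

data = (record(11) + 10 + j[m]) % (record(11) + m + (data - 30))

Transformed code:
data = record(11) + 13 + data[9] - j[j]
data = (record(11) + 10 + j[m]) % (record(11) + m + (data - 30))
j = (record(11) + 36 + 10) % (record(11) + (27 + data) + 18)
if data >= j:
    handle(j)
else:
    m = 27
m *= j > 38
if 15 == 4 == m:
    data *= m + 12
else:
    m = j * (data * 15)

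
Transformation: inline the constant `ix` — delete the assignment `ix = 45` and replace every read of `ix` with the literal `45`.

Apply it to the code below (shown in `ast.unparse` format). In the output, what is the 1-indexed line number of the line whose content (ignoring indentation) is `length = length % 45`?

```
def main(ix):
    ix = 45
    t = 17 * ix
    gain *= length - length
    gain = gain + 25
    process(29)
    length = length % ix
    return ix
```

Transformed code:
def main(ix):
    t = 17 * 45
    gain *= length - length
    gain = gain + 25
    process(29)
    length = length % 45
    return 45

6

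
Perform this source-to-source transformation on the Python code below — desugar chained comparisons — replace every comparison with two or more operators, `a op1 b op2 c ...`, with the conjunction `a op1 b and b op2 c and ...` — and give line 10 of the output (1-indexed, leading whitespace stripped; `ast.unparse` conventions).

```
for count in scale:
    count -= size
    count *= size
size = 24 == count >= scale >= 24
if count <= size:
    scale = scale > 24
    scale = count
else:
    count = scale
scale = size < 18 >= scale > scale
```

scale = size < 18 and 18 >= scale and (scale > scale)

Transformed code:
for count in scale:
    count -= size
    count *= size
size = 24 == count and count >= scale and (scale >= 24)
if count <= size:
    scale = scale > 24
    scale = count
else:
    count = scale
scale = size < 18 and 18 >= scale and (scale > scale)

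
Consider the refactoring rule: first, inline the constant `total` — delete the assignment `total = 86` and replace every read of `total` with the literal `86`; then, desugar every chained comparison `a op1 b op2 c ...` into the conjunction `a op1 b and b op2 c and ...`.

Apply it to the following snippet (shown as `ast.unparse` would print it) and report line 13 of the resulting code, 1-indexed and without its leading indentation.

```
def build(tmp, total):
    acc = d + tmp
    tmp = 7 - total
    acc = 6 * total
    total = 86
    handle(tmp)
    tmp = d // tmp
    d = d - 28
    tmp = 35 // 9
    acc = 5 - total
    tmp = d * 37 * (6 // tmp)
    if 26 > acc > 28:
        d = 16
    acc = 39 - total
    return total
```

acc = 39 - 86

Transformed code:
def build(tmp, total):
    acc = d + tmp
    tmp = 7 - 86
    acc = 6 * 86
    handle(tmp)
    tmp = d // tmp
    d = d - 28
    tmp = 35 // 9
    acc = 5 - 86
    tmp = d * 37 * (6 // tmp)
    if 26 > acc and acc > 28:
        d = 16
    acc = 39 - 86
    return 86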